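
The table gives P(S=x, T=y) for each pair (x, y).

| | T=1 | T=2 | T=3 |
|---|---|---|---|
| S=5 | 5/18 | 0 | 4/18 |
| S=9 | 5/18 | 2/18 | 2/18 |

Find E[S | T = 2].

9

P(T = 2) = 1/9.
Summing S·P(S=x,T=y) over the conditioning event gives 1.
E[S | T = 2] = (1) / (1/9) = 9.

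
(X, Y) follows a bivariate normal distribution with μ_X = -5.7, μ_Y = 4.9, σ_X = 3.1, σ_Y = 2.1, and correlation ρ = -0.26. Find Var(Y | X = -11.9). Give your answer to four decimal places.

Var(Y | X=x) = (1 − ρ²)·σ_Y².
Var(Y | X=-11.9) = (2.1)²·(1 − (-0.26)²) = 4.41·0.9324 = 4.1119.

4.1119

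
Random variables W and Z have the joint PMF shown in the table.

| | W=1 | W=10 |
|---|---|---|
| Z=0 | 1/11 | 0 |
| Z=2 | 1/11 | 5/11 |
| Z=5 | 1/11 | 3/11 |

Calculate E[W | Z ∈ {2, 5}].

41/5

P(Z ∈ {2, 5}) = 10/11.
Σ W·P over the event = 1·(1/11) + 1·(1/11) + 10·(5/11) + 10·(3/11) = 82/11.
E[W | Z ∈ {2, 5}] = (82/11) / (10/11) = 41/5.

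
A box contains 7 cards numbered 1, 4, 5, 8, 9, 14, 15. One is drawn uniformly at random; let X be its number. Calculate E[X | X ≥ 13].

P(X ≥ 13) = 2/7.
Σ over the event: 14·1/7 + 15·1/7 = 29/7.
E[X | X ≥ 13] = (29/7) / (2/7) = 29/2.

29/2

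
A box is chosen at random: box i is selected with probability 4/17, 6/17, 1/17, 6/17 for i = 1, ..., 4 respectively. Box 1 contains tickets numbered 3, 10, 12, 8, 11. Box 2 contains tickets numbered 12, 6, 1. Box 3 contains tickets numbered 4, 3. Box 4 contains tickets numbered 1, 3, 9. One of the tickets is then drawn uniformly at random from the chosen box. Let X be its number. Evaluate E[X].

E[X | box 1] = (3+10+12+8+11)/5 = 44/5.
E[X | box 2] = (12+6+1)/3 = 19/3.
E[X | box 3] = (4+3)/2 = 7/2.
E[X | box 4] = (1+3+9)/3 = 13/3.
By the law of total expectation,
E[X] = (4/17)·(44/5) + (6/17)·(19/3) + (1/17)·(7/2) + (6/17)·(13/3) = 1027/170.

1027/170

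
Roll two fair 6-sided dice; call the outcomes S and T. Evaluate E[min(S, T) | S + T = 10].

13/3

P(S + T = 10) = 1/12.
Summing min(S,T)·P(x,y) over outcomes with S + T = 10 gives 13/36.
E[min(S, T) | S + T = 10] = (13/36) / (1/12) = 13/3.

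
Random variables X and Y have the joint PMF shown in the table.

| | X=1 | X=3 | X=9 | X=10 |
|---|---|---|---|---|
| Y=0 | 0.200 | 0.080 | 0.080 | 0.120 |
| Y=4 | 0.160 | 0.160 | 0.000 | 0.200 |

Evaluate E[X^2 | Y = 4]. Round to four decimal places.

41.5385

P(Y = 4) = 0.520.
Σ X^2·P over the event = 1·(0.160) + 9·(0.160) + 100·(0.200) = 21.600.
E[X^2 | Y = 4] = (21.600) / (0.520) = 41.5385.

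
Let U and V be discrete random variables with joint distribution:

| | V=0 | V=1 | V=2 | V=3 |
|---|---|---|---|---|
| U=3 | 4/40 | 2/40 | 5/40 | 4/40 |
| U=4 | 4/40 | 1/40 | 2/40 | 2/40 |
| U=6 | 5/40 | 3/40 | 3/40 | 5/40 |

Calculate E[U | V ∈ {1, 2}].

69/16

P(V ∈ {1, 2}) = 2/5.
Σ U·P over the event = 3·(2/40) + 3·(5/40) + 4·(1/40) + 4·(2/40) + 6·(3/40) + 6·(3/40) = 69/40.
E[U | V ∈ {1, 2}] = (69/40) / (2/5) = 69/16.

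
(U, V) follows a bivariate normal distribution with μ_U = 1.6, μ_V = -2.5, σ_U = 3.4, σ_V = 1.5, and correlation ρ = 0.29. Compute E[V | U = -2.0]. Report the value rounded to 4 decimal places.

E[V | U=x] = μ_V + ρ(σ_V/σ_U)(x − μ_U) for jointly normal variables.
E[V | U=-2.0] = -2.5 + (0.29)·(1.5/3.4)·(-2.0 − (1.6)) = -2.5 + (0.12794)·(-3.6) = -2.9606.

-2.9606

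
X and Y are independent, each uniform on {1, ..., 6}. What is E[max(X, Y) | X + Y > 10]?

6

Outcomes with X + Y > 10: (5,6), (6,5), (6,6), each with probability 1/36.
E[max(X, Y) | X + Y > 10] = (6 + 6 + 6) / 3 = 6.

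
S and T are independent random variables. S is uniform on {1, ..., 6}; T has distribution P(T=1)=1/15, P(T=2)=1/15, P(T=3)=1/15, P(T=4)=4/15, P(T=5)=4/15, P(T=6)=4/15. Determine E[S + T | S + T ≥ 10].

32/3

P(S + T ≥ 10) = 4/15.
Summing (S+T)·P(x,y) over outcomes with S + T ≥ 10 gives 128/45.
E[S + T | S + T ≥ 10] = (128/45) / (4/15) = 32/3.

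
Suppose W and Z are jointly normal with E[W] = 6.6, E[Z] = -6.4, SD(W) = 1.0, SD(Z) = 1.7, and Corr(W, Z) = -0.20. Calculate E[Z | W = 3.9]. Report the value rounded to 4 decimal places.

For a bivariate normal, E[Z | W=x] = μ_Z + ρ·(σ_Z/σ_W)·(x − μ_W).
E[Z | W=3.9] = -6.4 + (-0.20)·(1.7/1.0)·(3.9 − (6.6)) = -6.4 + (-0.34)·(-2.7) = -5.4820.

-5.4820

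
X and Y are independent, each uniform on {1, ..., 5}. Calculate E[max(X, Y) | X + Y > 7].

29/6

Outcomes with X + Y > 7: (3,5), (4,4), (4,5), (5,3), (5,4), (5,5), each with probability 1/25.
E[max(X, Y) | X + Y > 7] = (5 + 4 + 5 + 5 + 5 + 5) / 6 = 29/6.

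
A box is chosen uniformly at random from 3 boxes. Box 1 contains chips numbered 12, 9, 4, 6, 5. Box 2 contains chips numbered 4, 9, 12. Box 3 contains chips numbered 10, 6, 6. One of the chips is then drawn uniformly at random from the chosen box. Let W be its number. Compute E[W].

E[W | box 1] = (12+9+4+6+5)/5 = 36/5.
E[W | box 2] = (4+9+12)/3 = 25/3.
E[W | box 3] = (10+6+6)/3 = 22/3.
E[W] = (1/3)·(36/5) + (1/3)·(25/3) + (1/3)·(22/3) = 343/45.

343/45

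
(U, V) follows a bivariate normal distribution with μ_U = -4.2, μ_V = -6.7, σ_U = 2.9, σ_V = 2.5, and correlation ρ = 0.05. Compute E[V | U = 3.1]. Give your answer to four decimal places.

The regression of V on U has slope ρ·σ_V/σ_U and passes through (μ_U, μ_V).
E[V | U=3.1] = -6.7 + (0.05)·(2.5/2.9)·(3.1 − (-4.2)) = -6.7 + (0.043103)·(7.3) = -6.3853.

-6.3853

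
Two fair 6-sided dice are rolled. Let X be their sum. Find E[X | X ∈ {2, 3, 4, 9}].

P(X ∈ {2, 3, 4, 9}) = 5/18.
Σ over the event: 2·1/36 + 3·1/18 + 4·1/12 + 9·1/9 = 14/9.
E[X | X ∈ {2, 3, 4, 9}] = (14/9) / (5/18) = 28/5.

28/5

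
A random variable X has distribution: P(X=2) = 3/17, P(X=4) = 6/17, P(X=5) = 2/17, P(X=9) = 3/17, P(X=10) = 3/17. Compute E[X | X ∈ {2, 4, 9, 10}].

29/5

P(X ∈ {2, 4, 9, 10}) = 15/17.
Σ over the event: 2·3/17 + 4·6/17 + 9·3/17 + 10·3/17 = 87/17.
E[X | X ∈ {2, 4, 9, 10}] = (87/17) / (15/17) = 29/5.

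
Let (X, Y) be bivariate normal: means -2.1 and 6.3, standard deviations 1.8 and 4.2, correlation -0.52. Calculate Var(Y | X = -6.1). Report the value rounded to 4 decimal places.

12.8701

For a bivariate normal, Var(Y | X=x) = σ_Y²(1 − ρ²).
Var(Y | X=-6.1) = (4.2)²·(1 − (-0.52)²) = 17.64·0.7296 = 12.8701.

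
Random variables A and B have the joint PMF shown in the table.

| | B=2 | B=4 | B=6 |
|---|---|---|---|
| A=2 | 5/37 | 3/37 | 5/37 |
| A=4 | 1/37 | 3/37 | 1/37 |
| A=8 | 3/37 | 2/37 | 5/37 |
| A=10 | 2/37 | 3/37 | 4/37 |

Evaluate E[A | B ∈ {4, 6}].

79/13

P(B ∈ {4, 6}) = 26/37.
Σ A·P over the event = 2·(3/37) + 2·(5/37) + 4·(3/37) + 4·(1/37) + 8·(2/37) + 8·(5/37) + 10·(3/37) + 10·(4/37) = 158/37.
E[A | B ∈ {4, 6}] = (158/37) / (26/37) = 79/13.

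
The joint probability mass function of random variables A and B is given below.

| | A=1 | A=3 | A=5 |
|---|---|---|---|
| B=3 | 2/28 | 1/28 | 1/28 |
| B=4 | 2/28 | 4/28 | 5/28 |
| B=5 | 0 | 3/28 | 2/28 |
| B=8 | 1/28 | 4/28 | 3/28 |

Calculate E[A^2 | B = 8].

14

P(B = 8) = 2/7.
Σ A^2·P over the event = 1·(1/28) + 9·(4/28) + 25·(3/28) = 4.
E[A^2 | B = 8] = (4) / (2/7) = 14.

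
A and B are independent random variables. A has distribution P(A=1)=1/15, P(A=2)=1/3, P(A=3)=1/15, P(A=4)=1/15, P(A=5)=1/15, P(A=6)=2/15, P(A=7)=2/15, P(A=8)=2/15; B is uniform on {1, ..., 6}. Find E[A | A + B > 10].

P(A + B > 10) = 19/90.
Summing A·P(x,y) over outcomes with A + B > 10 gives 3/2.
E[A | A + B > 10] = (3/2) / (19/90) = 135/19.

135/19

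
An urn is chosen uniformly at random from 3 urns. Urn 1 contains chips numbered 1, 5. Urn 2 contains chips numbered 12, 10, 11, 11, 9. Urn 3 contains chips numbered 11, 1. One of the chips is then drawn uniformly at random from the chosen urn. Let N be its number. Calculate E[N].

98/15

E[N | urn 1] = (1+5)/2 = 3.
E[N | urn 2] = (12+10+11+11+9)/5 = 53/5.
E[N | urn 3] = (11+1)/2 = 6.
E[N] = (1/3)·(3) + (1/3)·(53/5) + (1/3)·(6) = 98/15.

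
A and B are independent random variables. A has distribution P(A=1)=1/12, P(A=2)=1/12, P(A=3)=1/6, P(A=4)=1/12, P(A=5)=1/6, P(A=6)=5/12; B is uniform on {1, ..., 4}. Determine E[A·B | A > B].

37/3

P(A > B) = 3/4.
Summing AB·P(x,y) over outcomes with A > B gives 37/4.
E[A·B | A > B] = (37/4) / (3/4) = 37/3.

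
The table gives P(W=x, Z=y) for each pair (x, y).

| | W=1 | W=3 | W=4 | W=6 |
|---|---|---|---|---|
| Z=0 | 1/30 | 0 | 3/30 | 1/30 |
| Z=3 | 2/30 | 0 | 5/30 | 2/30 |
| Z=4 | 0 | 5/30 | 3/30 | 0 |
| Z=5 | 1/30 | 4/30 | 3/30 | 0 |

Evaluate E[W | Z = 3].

P(Z = 3) = 3/10.
Σ W·P over the event = 1·(2/30) + 4·(5/30) + 6·(2/30) = 17/15.
E[W | Z = 3] = (17/15) / (3/10) = 34/9.

34/9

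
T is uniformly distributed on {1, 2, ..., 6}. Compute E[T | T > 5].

Given T > 5, T is equally likely to be any of {6}.
E[T | T > 5] = (6) / 1 = 6.

6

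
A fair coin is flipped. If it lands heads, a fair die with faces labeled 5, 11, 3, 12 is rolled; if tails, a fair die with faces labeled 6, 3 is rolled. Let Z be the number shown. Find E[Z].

49/8

E[Z | heads] = (5+11+3+12)/4 = 31/4.
E[Z | tails] = (6+3)/2 = 9/2.
E[Z] = (1/2)·(31/4) + (1/2)·(9/2) = 49/8.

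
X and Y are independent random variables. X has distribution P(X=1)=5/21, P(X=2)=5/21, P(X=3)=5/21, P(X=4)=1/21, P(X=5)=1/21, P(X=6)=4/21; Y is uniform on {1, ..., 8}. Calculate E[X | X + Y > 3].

484/153

P(X + Y > 3) = 51/56.
Summing X·P(x,y) over outcomes with X + Y > 3 gives 121/42.
E[X | X + Y > 3] = (121/42) / (51/56) = 484/153.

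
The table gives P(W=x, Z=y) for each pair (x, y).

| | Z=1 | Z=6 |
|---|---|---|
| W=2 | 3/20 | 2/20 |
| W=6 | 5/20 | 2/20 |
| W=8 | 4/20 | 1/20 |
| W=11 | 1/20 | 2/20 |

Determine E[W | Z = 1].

79/13

P(Z = 1) = 13/20.
Σ W·P over the event = 2·(3/20) + 6·(5/20) + 8·(4/20) + 11·(1/20) = 79/20.
E[W | Z = 1] = (79/20) / (13/20) = 79/13.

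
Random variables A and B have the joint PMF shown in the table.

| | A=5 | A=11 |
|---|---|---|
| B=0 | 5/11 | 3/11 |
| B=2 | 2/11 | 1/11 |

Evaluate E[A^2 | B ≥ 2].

P(B ≥ 2) = 3/11.
Summing A^2·P(A=x,B=y) over the conditioning event gives 171/11.
E[A^2 | B ≥ 2] = (171/11) / (3/11) = 57.

57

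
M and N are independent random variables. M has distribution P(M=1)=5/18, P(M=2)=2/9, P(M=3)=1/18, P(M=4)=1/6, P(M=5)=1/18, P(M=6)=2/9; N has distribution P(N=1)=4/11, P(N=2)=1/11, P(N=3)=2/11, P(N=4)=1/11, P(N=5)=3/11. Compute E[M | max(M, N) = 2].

9/5

P(max(M, N) = 2) = 25/198.
Summing M·P(x,y) over outcomes with max(M, N) = 2 gives 5/22.
E[M | max(M, N) = 2] = (5/22) / (25/198) = 9/5.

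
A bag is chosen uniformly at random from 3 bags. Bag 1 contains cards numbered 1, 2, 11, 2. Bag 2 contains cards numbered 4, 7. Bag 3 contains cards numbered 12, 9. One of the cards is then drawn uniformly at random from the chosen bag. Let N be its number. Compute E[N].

20/3

E[N | bag 1] = (1+2+11+2)/4 = 4.
E[N | bag 2] = (4+7)/2 = 11/2.
E[N | bag 3] = (12+9)/2 = 21/2.
By the law of total expectation,
E[N] = (1/3)·(4) + (1/3)·(11/2) + (1/3)·(21/2) = 20/3.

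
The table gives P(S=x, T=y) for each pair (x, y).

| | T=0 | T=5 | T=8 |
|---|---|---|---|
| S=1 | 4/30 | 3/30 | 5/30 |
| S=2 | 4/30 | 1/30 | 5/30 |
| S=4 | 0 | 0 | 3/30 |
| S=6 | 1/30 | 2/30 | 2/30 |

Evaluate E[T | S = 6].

P(S = 6) = 1/6.
Σ T·P over the event = 0·(1/30) + 5·(2/30) + 8·(2/30) = 13/15.
E[T | S = 6] = (13/15) / (1/6) = 26/5.

26/5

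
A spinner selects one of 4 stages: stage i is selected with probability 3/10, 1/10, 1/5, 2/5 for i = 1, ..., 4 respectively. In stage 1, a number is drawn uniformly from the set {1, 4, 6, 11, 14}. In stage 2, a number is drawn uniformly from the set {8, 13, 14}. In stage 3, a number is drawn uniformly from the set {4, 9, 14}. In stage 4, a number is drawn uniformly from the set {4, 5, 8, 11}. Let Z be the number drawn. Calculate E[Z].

E[Z | stage 1] = (1+4+6+11+14)/5 = 36/5.
E[Z | stage 2] = (8+13+14)/3 = 35/3.
E[Z | stage 3] = (4+9+14)/3 = 9.
E[Z | stage 4] = (4+5+8+11)/4 = 7.
By the law of total expectation,
E[Z] = (3/10)·(36/5) + (1/10)·(35/3) + (1/5)·(9) + (2/5)·(7) = 1189/150.

1189/150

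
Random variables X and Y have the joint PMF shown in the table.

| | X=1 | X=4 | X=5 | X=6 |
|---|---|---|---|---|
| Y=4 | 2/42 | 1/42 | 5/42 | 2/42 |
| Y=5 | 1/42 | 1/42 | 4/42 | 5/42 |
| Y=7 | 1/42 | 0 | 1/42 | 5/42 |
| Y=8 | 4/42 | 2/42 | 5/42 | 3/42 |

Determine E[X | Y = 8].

P(Y = 8) = 1/3.
Σ X·P over the event = 1·(4/42) + 4·(2/42) + 5·(5/42) + 6·(3/42) = 55/42.
E[X | Y = 8] = (55/42) / (1/3) = 55/14.

55/14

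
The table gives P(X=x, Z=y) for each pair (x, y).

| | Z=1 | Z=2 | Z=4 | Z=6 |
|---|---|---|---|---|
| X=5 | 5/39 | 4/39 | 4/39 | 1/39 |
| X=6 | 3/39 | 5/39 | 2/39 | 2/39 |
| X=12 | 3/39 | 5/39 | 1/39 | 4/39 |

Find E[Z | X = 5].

5/2

P(X = 5) = 14/39.
Σ Z·P over the event = 1·(5/39) + 2·(4/39) + 4·(4/39) + 6·(1/39) = 35/39.
E[Z | X = 5] = (35/39) / (14/39) = 5/2.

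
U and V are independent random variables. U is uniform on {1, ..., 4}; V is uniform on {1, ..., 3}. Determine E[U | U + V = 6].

7/2

Outcomes with U + V = 6: (3,3), (4,2), each with probability 1/12.
E[U | U + V = 6] = (3 + 4) / 2 = 7/2.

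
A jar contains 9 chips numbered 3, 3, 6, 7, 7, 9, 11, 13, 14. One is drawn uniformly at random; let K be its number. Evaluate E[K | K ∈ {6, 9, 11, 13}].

39/4

P(K ∈ {6, 9, 11, 13}) = 4/9.
Σ over the event: 6·1/9 + 9·1/9 + 11·1/9 + 13·1/9 = 13/3.
E[K | K ∈ {6, 9, 11, 13}] = (13/3) / (4/9) = 39/4.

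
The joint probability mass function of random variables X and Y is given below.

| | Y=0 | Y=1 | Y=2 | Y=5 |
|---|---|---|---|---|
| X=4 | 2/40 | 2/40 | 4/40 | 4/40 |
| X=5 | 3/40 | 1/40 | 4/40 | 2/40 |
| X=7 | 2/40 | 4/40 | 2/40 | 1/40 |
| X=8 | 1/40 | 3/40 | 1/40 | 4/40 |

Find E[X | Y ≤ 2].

P(Y ≤ 2) = 29/40.
Summing X·P(X=x,Y=y) over the conditioning event gives 21/5.
E[X | Y ≤ 2] = (21/5) / (29/40) = 168/29.

168/29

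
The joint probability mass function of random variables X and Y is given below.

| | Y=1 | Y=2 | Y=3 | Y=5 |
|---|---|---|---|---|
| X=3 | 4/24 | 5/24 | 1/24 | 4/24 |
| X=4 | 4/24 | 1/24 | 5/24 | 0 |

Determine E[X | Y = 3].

23/6

P(Y = 3) = 1/4.
Summing X·P(X=x,Y=y) over the conditioning event gives 23/24.
E[X | Y = 3] = (23/24) / (1/4) = 23/6.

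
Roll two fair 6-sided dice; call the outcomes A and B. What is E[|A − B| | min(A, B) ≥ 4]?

Outcomes with min(A, B) ≥ 4: (4,4), (4,5), (4,6), (5,4), (5,5), (5,6), (6,4), (6,5), (6,6), each with probability 1/36.
E[|A − B| | min(A, B) ≥ 4] = (0 + 1 + 2 + 1 + 0 + 1 + 2 + 1 + 0) / 9 = 8/9.

8/9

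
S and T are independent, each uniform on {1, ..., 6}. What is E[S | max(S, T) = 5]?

35/9

Outcomes with max(S, T) = 5: (1,5), (2,5), (3,5), (4,5), (5,1), (5,2), (5,3), (5,4), (5,5), each with probability 1/36.
E[S | max(S, T) = 5] = (1 + 2 + 3 + 4 + 5 + 5 + 5 + 5 + 5) / 9 = 35/9.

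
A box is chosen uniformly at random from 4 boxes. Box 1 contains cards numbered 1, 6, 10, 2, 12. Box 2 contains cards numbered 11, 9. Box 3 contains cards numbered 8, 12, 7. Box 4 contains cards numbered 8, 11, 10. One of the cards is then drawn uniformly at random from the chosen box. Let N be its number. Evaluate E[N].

523/60

E[N | box 1] = (1+6+10+2+12)/5 = 31/5.
E[N | box 2] = (11+9)/2 = 10.
E[N | box 3] = (8+12+7)/3 = 9.
E[N | box 4] = (8+11+10)/3 = 29/3.
By the law of total expectation,
E[N] = (1/4)·(31/5) + (1/4)·(10) + (1/4)·(9) + (1/4)·(29/3) = 523/60.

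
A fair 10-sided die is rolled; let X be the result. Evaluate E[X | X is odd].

Given X is odd, X is equally likely to be any of {1, 3, 5, 7, 9}.
E[X | X is odd] = (1 + 3 + 5 + 7 + 9) / 5 = 5.

5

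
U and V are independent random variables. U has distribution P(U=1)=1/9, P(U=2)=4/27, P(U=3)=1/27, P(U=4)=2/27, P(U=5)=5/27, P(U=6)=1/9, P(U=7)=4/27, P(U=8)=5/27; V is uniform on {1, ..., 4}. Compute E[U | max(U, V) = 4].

23/8

P(max(U, V) = 4) = 4/27.
Summing U·P(x,y) over outcomes with max(U, V) = 4 gives 23/54.
E[U | max(U, V) = 4] = (23/54) / (4/27) = 23/8.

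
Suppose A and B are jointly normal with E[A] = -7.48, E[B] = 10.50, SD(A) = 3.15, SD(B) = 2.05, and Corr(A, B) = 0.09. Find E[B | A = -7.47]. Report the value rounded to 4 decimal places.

For a bivariate normal, E[B | A=x] = μ_B + ρ·(σ_B/σ_A)·(x − μ_A).
E[B | A=-7.47] = 10.50 + (0.09)·(2.05/3.15)·(-7.47 − (-7.48)) = 10.50 + (0.058571)·(0.01) = 10.5006.

10.5006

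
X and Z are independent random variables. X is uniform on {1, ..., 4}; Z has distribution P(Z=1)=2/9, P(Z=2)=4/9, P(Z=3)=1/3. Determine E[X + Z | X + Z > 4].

108/19

P(X + Z > 4) = 19/36.
Summing (X+Z)·P(x,y) over outcomes with X + Z > 4 gives 3.
E[X + Z | X + Z > 4] = (3) / (19/36) = 108/19.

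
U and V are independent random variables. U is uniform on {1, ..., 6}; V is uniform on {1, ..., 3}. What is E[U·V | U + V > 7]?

15

Outcomes with U + V > 7: (5,3), (6,2), (6,3), each with probability 1/18.
E[U·V | U + V > 7] = (15 + 12 + 18) / 3 = 15.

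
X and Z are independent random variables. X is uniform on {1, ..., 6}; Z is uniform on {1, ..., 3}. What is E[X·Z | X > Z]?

101/12

P(X > Z) = 2/3.
Summing XZ·P(x,y) over outcomes with X > Z gives 101/18.
E[X·Z | X > Z] = (101/18) / (2/3) = 101/12.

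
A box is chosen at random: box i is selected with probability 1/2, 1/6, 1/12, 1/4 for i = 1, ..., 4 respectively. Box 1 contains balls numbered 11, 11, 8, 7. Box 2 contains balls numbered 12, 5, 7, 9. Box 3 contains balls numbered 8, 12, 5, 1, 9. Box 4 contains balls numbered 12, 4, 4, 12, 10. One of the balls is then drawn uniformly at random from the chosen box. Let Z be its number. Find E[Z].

E[Z | box 1] = (11+11+8+7)/4 = 37/4.
E[Z | box 2] = (12+5+7+9)/4 = 33/4.
E[Z | box 3] = (8+12+5+1+9)/5 = 7.
E[Z | box 4] = (12+4+4+12+10)/5 = 42/5.
E[Z] = (1/2)·(37/4) + (1/6)·(33/4) + (1/12)·(7) + (1/4)·(42/5) = 521/60.

521/60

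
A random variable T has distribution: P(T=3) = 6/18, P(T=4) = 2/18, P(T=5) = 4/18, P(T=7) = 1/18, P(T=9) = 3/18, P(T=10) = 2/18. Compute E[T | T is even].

P(T is even) = 2/9.
Σ over the event: 4·1/9 + 10·1/9 = 14/9.
E[T | T is even] = (14/9) / (2/9) = 7.

7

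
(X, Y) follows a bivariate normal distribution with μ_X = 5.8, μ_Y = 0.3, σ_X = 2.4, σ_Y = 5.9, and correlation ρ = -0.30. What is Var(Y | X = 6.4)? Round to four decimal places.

31.6771

The conditional variance in a bivariate normal is σ_Y²(1 − ρ²), independent of x.
Var(Y | X=6.4) = (5.9)²·(1 − (-0.30)²) = 34.81·0.91 = 31.6771.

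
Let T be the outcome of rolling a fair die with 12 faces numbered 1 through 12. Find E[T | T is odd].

Given T is odd, T is equally likely to be any of {1, 3, 5, 7, 9, 11}.
E[T | T is odd] = (1 + 3 + 5 + 7 + 9 + 11) / 6 = 6.

6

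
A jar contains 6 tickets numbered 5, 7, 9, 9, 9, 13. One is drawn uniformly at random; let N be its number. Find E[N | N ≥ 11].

P(N ≥ 11) = 1/6.
Σ over the event: 13·1/6 = 13/6.
E[N | N ≥ 11] = (13/6) / (1/6) = 13.

13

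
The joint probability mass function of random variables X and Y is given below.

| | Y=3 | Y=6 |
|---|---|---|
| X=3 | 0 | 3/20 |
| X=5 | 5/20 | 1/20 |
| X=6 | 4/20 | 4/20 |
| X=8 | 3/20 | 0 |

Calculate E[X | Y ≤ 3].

73/12

P(Y ≤ 3) = 3/5.
Σ X·P over the event = 5·(5/20) + 6·(4/20) + 8·(3/20) = 73/20.
E[X | Y ≤ 3] = (73/20) / (3/5) = 73/12.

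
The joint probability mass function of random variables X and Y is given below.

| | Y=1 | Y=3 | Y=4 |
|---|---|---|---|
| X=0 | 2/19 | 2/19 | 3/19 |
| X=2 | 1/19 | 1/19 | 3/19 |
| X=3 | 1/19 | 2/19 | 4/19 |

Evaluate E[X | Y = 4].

9/5

P(Y = 4) = 10/19.
Σ X·P over the event = 0·(3/19) + 2·(3/19) + 3·(4/19) = 18/19.
E[X | Y = 4] = (18/19) / (10/19) = 9/5.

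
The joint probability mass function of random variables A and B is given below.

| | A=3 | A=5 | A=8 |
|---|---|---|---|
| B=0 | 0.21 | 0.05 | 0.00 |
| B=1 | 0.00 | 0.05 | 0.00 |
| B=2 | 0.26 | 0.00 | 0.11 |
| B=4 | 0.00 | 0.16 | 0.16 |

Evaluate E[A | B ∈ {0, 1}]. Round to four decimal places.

3.6452

P(B ∈ {0, 1}) = 0.31.
Σ A·P over the event = 3·(0.21) + 5·(0.05) + 5·(0.05) = 1.13.
E[A | B ∈ {0, 1}] = (1.13) / (0.31) = 3.6452.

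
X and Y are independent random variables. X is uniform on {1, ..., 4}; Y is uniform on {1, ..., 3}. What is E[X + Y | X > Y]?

P(X > Y) = 1/2.
Summing (X+Y)·P(x,y) over outcomes with X > Y gives 5/2.
E[X + Y | X > Y] = (5/2) / (1/2) = 5.

5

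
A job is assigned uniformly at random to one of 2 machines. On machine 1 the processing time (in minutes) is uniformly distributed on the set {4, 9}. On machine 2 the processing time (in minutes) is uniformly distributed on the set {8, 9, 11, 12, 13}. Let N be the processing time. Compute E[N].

171/20

E[N | machine 1] = (4+9)/2 = 13/2.
E[N | machine 2] = (8+9+11+12+13)/5 = 53/5.
By the law of total expectation,
E[N] = (1/2)·(13/2) + (1/2)·(53/5) = 171/20.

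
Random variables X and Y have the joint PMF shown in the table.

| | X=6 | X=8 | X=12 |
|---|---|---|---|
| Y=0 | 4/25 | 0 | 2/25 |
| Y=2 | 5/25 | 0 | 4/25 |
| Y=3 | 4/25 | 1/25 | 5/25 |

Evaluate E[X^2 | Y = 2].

84

P(Y = 2) = 9/25.
Σ X^2·P over the event = 36·(5/25) + 144·(4/25) = 756/25.
E[X^2 | Y = 2] = (756/25) / (9/25) = 84.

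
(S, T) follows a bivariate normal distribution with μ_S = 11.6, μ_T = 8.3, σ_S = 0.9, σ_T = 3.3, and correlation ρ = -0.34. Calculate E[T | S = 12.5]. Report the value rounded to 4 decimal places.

7.1780

E[T | S=x] = μ_T + ρ(σ_T/σ_S)(x − μ_S) for jointly normal variables.
E[T | S=12.5] = 8.3 + (-0.34)·(3.3/0.9)·(12.5 − (11.6)) = 8.3 + (-1.2467)·(0.9) = 7.1780.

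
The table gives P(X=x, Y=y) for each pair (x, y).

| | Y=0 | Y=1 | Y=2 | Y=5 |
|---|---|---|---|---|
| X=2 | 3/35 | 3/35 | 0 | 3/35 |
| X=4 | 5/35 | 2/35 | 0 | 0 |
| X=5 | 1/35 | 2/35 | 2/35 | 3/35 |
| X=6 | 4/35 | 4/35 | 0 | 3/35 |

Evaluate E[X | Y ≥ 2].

49/11

P(Y ≥ 2) = 11/35.
Σ X·P over the event = 2·(3/35) + 5·(2/35) + 5·(3/35) + 6·(3/35) = 7/5.
E[X | Y ≥ 2] = (7/5) / (11/35) = 49/11.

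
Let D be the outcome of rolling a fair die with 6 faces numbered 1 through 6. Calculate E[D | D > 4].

11/2

Given D > 4, D is equally likely to be any of {5, 6}.
E[D | D > 4] = (5 + 6) / 2 = 11/2.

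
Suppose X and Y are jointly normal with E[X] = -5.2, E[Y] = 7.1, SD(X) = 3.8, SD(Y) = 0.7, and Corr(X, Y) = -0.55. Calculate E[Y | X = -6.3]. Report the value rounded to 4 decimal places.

The regression of Y on X has slope ρ·σ_Y/σ_X and passes through (μ_X, μ_Y).
E[Y | X=-6.3] = 7.1 + (-0.55)·(0.7/3.8)·(-6.3 − (-5.2)) = 7.1 + (-0.101316)·(-1.1) = 7.2114.

7.2114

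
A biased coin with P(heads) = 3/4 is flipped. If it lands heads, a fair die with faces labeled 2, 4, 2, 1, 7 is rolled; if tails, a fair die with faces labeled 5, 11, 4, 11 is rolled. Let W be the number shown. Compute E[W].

E[W | heads] = (2+4+2+1+7)/5 = 16/5.
E[W | tails] = (5+11+4+11)/4 = 31/4.
By the law of total expectation,
E[W] = (3/4)·(16/5) + (1/4)·(31/4) = 347/80.

347/80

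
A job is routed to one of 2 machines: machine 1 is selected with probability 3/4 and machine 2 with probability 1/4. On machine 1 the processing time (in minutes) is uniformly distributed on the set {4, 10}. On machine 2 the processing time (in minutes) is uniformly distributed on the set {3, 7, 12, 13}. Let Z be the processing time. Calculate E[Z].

E[Z | machine 1] = (4+10)/2 = 7.
E[Z | machine 2] = (3+7+12+13)/4 = 35/4.
By the law of total expectation,
E[Z] = (3/4)·(7) + (1/4)·(35/4) = 119/16.

119/16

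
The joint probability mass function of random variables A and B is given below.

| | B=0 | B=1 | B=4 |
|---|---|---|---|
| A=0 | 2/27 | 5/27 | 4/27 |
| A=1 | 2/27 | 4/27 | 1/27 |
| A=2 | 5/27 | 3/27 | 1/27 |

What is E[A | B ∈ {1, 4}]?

13/18

P(B ∈ {1, 4}) = 2/3.
Σ A·P over the event = 0·(5/27) + 0·(4/27) + 1·(4/27) + 1·(1/27) + 2·(3/27) + 2·(1/27) = 13/27.
E[A | B ∈ {1, 4}] = (13/27) / (2/3) = 13/18.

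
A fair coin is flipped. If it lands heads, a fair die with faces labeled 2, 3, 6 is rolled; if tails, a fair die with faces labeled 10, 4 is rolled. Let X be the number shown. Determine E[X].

E[X | heads] = (2+3+6)/3 = 11/3.
E[X | tails] = (10+4)/2 = 7.
By the law of total expectation,
E[X] = (1/2)·(11/3) + (1/2)·(7) = 16/3.

16/3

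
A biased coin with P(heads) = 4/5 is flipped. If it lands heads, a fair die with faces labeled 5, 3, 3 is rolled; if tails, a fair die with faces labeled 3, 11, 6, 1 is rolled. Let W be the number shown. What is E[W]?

239/60

E[W | heads] = (5+3+3)/3 = 11/3.
E[W | tails] = (3+11+6+1)/4 = 21/4.
E[W] = (4/5)·(11/3) + (1/5)·(21/4) = 239/60.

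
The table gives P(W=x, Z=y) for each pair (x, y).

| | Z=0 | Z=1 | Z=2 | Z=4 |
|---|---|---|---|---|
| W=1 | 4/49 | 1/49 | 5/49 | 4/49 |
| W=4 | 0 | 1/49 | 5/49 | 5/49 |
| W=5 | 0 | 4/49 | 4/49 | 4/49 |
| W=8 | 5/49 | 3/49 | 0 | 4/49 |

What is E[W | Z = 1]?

49/9

P(Z = 1) = 9/49.
Σ W·P over the event = 1·(1/49) + 4·(1/49) + 5·(4/49) + 8·(3/49) = 1.
E[W | Z = 1] = (1) / (9/49) = 49/9.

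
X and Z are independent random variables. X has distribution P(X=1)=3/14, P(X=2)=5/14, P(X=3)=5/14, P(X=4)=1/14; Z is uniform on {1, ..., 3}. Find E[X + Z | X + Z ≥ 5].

P(X + Z ≥ 5) = 3/7.
Summing (X+Z)·P(x,y) over outcomes with X + Z ≥ 5 gives 7/3.
E[X + Z | X + Z ≥ 5] = (7/3) / (3/7) = 49/9.

49/9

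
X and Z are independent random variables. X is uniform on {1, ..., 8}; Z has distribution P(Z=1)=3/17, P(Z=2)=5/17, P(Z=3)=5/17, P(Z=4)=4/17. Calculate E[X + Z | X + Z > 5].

797/95

P(X + Z > 5) = 95/136.
Summing (X+Z)·P(x,y) over outcomes with X + Z > 5 gives 797/136.
E[X + Z | X + Z > 5] = (797/136) / (95/136) = 797/95.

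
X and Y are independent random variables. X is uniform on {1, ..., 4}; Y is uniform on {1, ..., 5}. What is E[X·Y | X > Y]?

Outcomes with X > Y: (2,1), (3,1), (3,2), (4,1), (4,2), (4,3), each with probability 1/20.
E[X·Y | X > Y] = (2 + 3 + 6 + 4 + 8 + 12) / 6 = 35/6.

35/6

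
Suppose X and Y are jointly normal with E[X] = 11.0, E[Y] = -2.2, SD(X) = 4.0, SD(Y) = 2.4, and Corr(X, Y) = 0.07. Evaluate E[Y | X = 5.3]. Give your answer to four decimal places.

-2.4394

The regression of Y on X has slope ρ·σ_Y/σ_X and passes through (μ_X, μ_Y).
E[Y | X=5.3] = -2.2 + (0.07)·(2.4/4.0)·(5.3 − (11.0)) = -2.2 + (0.042)·(-5.7) = -2.4394.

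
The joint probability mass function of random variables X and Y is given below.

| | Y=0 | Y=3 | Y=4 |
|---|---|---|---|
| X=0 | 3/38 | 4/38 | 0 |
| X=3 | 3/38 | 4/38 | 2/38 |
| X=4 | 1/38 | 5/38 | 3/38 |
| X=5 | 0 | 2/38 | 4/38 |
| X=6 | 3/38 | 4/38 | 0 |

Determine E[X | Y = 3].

66/19

P(Y = 3) = 1/2.
Σ X·P over the event = 0·(4/38) + 3·(4/38) + 4·(5/38) + 5·(2/38) + 6·(4/38) = 33/19.
E[X | Y = 3] = (33/19) / (1/2) = 66/19.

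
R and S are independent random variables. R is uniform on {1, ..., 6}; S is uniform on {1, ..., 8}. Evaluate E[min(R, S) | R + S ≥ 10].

P(R + S ≥ 10) = 5/16.
Summing min(R,S)·P(x,y) over outcomes with R + S ≥ 10 gives 67/48.
E[min(R, S) | R + S ≥ 10] = (67/48) / (5/16) = 67/15.

67/15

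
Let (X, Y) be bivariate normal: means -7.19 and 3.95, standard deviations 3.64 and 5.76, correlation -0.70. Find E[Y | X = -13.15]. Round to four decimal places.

For a bivariate normal, E[Y | X=x] = μ_Y + ρ·(σ_Y/σ_X)·(x − μ_X).
E[Y | X=-13.15] = 3.95 + (-0.70)·(5.76/3.64)·(-13.15 − (-7.19)) = 3.95 + (-1.10769)·(-5.96) = 10.5518.

10.5518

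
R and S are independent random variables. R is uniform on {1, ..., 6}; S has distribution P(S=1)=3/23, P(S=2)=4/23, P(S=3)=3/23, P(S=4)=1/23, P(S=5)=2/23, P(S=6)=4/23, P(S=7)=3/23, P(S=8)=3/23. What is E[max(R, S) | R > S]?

50/11

P(R > S) = 22/69.
Summing max(R,S)·P(x,y) over outcomes with R > S gives 100/69.
E[max(R, S) | R > S] = (100/69) / (22/69) = 50/11.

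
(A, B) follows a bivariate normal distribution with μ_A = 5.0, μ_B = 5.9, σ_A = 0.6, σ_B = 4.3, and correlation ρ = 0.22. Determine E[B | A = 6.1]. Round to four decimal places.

For a bivariate normal, E[B | A=x] = μ_B + ρ·(σ_B/σ_A)·(x − μ_A).
E[B | A=6.1] = 5.9 + (0.22)·(4.3/0.6)·(6.1 − (5.0)) = 5.9 + (1.57667)·(1.1) = 7.6343.

7.6343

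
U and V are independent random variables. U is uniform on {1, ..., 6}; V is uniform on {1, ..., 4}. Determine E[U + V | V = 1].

P(V = 1) = 1/4.
Summing (U+V)·P(x,y) over outcomes with V = 1 gives 9/8.
E[U + V | V = 1] = (9/8) / (1/4) = 9/2.

9/2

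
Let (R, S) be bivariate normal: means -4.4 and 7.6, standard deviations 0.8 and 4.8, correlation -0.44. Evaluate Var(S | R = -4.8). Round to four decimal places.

18.5795

The conditional variance in a bivariate normal is σ_S²(1 − ρ²), independent of x.
Var(S | R=-4.8) = (4.8)²·(1 − (-0.44)²) = 23.04·0.8064 = 18.5795.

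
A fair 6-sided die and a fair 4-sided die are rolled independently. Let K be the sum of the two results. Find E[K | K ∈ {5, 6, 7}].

P(K ∈ {5, 6, 7}) = 1/2.
Σ over the event: 5·1/6 + 6·1/6 + 7·1/6 = 3.
E[K | K ∈ {5, 6, 7}] = (3) / (1/2) = 6.

6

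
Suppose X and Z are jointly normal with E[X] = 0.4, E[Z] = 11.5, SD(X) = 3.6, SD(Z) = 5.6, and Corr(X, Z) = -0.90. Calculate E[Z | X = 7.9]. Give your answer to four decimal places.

1.0000

The regression of Z on X has slope ρ·σ_Z/σ_X and passes through (μ_X, μ_Z).
E[Z | X=7.9] = 11.5 + (-0.90)·(5.6/3.6)·(7.9 − (0.4)) = 11.5 + (-1.4)·(7.5) = 1.0000.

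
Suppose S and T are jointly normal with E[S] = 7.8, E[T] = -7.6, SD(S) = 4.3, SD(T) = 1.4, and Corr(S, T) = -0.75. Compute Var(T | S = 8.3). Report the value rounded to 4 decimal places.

Var(T | S=x) = (1 − ρ²)·σ_T².
Var(T | S=8.3) = (1.4)²·(1 − (-0.75)²) = 1.96·0.4375 = 0.8575.

0.8575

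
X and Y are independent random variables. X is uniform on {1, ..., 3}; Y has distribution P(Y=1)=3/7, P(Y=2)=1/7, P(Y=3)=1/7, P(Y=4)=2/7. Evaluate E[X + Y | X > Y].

26/7

P(X > Y) = 1/3.
Summing (X+Y)·P(x,y) over outcomes with X > Y gives 26/21.
E[X + Y | X > Y] = (26/21) / (1/3) = 26/7.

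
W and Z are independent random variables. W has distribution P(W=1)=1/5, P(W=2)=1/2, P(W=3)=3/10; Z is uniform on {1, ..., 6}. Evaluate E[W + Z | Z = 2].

P(Z = 2) = 1/6.
Summing (W+Z)·P(x,y) over outcomes with Z = 2 gives 41/60.
E[W + Z | Z = 2] = (41/60) / (1/6) = 41/10.

41/10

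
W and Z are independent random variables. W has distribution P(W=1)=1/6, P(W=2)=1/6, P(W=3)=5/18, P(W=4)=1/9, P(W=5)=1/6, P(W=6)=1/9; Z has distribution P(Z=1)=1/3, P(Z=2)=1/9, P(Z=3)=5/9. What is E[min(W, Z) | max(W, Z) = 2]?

6/5

P(max(W, Z) = 2) = 5/54.
Summing min(W,Z)·P(x,y) over outcomes with max(W, Z) = 2 gives 1/9.
E[min(W, Z) | max(W, Z) = 2] = (1/9) / (5/54) = 6/5.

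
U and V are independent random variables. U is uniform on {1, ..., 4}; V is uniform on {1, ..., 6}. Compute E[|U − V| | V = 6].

7/2

Outcomes with V = 6: (1,6), (2,6), (3,6), (4,6), each with probability 1/24.
E[|U − V| | V = 6] = (5 + 4 + 3 + 2) / 4 = 7/2.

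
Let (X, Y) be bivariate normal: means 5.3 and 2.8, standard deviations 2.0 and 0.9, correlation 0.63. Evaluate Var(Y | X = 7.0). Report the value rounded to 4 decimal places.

0.4885

Var(Y | X=x) = (1 − ρ²)·σ_Y².
Var(Y | X=7.0) = (0.9)²·(1 − (0.63)²) = 0.81·0.6031 = 0.4885.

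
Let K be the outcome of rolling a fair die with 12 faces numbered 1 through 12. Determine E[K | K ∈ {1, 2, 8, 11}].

P(K ∈ {1, 2, 8, 11}) = 1/3.
Σ over the event: 1·1/12 + 2·1/12 + 8·1/12 + 11·1/12 = 11/6.
E[K | K ∈ {1, 2, 8, 11}] = (11/6) / (1/3) = 11/2.

11/2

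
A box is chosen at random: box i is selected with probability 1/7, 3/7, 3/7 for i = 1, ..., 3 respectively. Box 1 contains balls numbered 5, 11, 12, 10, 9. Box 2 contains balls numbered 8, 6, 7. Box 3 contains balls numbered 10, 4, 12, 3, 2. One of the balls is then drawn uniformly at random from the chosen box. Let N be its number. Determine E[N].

7

E[N | box 1] = (5+11+12+10+9)/5 = 47/5.
E[N | box 2] = (8+6+7)/3 = 7.
E[N | box 3] = (10+4+12+3+2)/5 = 31/5.
By the law of total expectation,
E[N] = (1/7)·(47/5) + (3/7)·(7) + (3/7)·(31/5) = 7.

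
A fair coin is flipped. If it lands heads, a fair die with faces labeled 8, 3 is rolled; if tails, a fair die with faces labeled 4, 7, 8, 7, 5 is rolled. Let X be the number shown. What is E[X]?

117/20

E[X | heads] = (8+3)/2 = 11/2.
E[X | tails] = (4+7+8+7+5)/5 = 31/5.
By the law of total expectation,
E[X] = (1/2)·(11/2) + (1/2)·(31/5) = 117/20.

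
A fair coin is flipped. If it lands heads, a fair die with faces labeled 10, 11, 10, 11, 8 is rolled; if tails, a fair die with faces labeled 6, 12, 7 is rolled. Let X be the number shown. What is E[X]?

55/6

E[X | heads] = (10+11+10+11+8)/5 = 10.
E[X | tails] = (6+12+7)/3 = 25/3.
By the law of total expectation,
E[X] = (1/2)·(10) + (1/2)·(25/3) = 55/6.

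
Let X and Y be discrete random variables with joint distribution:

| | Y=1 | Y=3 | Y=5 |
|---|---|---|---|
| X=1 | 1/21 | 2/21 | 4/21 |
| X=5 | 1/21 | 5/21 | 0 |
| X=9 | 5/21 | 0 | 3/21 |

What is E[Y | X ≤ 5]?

P(X ≤ 5) = 13/21.
Σ Y·P over the event = 1·(1/21) + 3·(2/21) + 5·(4/21) + 1·(1/21) + 3·(5/21) = 43/21.
E[Y | X ≤ 5] = (43/21) / (13/21) = 43/13.

43/13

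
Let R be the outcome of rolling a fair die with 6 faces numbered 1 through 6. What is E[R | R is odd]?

Given R is odd, R is equally likely to be any of {1, 3, 5}.
E[R | R is odd] = (1 + 3 + 5) / 3 = 3.

3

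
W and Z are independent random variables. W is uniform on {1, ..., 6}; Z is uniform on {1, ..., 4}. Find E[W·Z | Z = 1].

Outcomes with Z = 1: (1,1), (2,1), (3,1), (4,1), (5,1), (6,1), each with probability 1/24.
E[W·Z | Z = 1] = (1 + 2 + 3 + 4 + 5 + 6) / 6 = 7/2.

7/2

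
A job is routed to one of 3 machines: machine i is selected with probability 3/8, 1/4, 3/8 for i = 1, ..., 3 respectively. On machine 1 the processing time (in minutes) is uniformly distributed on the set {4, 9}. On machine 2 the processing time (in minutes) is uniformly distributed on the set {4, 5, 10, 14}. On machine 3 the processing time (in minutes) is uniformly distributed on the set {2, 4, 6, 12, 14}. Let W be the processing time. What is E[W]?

147/20

E[W | machine 1] = (4+9)/2 = 13/2.
E[W | machine 2] = (4+5+10+14)/4 = 33/4.
E[W | machine 3] = (2+4+6+12+14)/5 = 38/5.
E[W] = (3/8)·(13/2) + (1/4)·(33/4) + (3/8)·(38/5) = 147/20.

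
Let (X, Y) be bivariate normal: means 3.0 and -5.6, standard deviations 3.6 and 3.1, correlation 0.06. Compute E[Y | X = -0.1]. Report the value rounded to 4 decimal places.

The regression of Y on X has slope ρ·σ_Y/σ_X and passes through (μ_X, μ_Y).
E[Y | X=-0.1] = -5.6 + (0.06)·(3.1/3.6)·(-0.1 − (3.0)) = -5.6 + (0.051667)·(-3.1) = -5.7602.

-5.7602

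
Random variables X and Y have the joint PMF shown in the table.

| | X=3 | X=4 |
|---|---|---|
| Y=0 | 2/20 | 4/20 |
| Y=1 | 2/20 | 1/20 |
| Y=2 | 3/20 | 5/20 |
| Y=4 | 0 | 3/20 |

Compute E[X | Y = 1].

10/3

P(Y = 1) = 3/20.
Σ X·P over the event = 3·(2/20) + 4·(1/20) = 1/2.
E[X | Y = 1] = (1/2) / (3/20) = 10/3.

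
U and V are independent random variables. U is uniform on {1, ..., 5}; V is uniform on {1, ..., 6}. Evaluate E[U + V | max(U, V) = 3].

24/5

P(max(U, V) = 3) = 1/6.
Summing (U+V)·P(x,y) over outcomes with max(U, V) = 3 gives 4/5.
E[U + V | max(U, V) = 3] = (4/5) / (1/6) = 24/5.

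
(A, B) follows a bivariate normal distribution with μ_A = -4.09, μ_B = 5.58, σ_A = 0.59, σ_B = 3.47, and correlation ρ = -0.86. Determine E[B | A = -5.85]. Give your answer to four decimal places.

14.4820

For a bivariate normal, E[B | A=x] = μ_B + ρ·(σ_B/σ_A)·(x − μ_A).
E[B | A=-5.85] = 5.58 + (-0.86)·(3.47/0.59)·(-5.85 − (-4.09)) = 5.58 + (-5.05797)·(-1.76) = 14.4820.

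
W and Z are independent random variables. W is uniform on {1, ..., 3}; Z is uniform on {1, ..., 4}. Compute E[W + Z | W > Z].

4

Outcomes with W > Z: (2,1), (3,1), (3,2), each with probability 1/12.
E[W + Z | W > Z] = (3 + 4 + 5) / 3 = 4.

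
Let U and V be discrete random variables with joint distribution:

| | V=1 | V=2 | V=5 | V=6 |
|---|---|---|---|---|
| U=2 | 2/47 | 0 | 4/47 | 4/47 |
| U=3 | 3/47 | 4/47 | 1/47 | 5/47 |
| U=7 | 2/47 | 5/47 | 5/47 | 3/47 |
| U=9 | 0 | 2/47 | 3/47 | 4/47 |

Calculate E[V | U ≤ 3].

P(U ≤ 3) = 23/47.
Summing V·P(U=x,V=y) over the conditioning event gives 92/47.
E[V | U ≤ 3] = (92/47) / (23/47) = 4.

4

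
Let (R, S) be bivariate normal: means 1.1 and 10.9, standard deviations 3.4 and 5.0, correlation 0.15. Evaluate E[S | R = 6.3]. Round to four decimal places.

E[S | R=x] = μ_S + ρ(σ_S/σ_R)(x − μ_R) for jointly normal variables.
E[S | R=6.3] = 10.9 + (0.15)·(5.0/3.4)·(6.3 − (1.1)) = 10.9 + (0.22059)·(5.2) = 12.0471.

12.0471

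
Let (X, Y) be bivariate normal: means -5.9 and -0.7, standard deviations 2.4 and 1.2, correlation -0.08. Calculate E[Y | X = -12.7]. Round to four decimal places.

-0.4280

For a bivariate normal, E[Y | X=x] = μ_Y + ρ·(σ_Y/σ_X)·(x − μ_X).
E[Y | X=-12.7] = -0.7 + (-0.08)·(1.2/2.4)·(-12.7 − (-5.9)) = -0.7 + (-0.04)·(-6.8) = -0.4280.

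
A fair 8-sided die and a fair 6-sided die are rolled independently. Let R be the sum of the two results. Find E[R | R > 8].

P(R > 8) = 7/16.
Σ over the event: 9·1/8 + 10·5/48 + 11·1/12 + 12·1/16 + 13·1/24 + 14·1/48 = 14/3.
E[R | R > 8] = (14/3) / (7/16) = 32/3.

32/3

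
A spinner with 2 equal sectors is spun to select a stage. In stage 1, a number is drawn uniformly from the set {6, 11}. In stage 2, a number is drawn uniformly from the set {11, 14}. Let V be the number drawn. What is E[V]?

21/2

E[V | stage 1] = (6+11)/2 = 17/2.
E[V | stage 2] = (11+14)/2 = 25/2.
E[V] = (1/2)·(17/2) + (1/2)·(25/2) = 21/2.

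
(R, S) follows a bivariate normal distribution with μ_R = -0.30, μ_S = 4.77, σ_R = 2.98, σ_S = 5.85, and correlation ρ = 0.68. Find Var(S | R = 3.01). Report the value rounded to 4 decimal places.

18.3980

The conditional variance in a bivariate normal is σ_S²(1 − ρ²), independent of x.
Var(S | R=3.01) = (5.85)²·(1 − (0.68)²) = 34.2225·0.5376 = 18.3980.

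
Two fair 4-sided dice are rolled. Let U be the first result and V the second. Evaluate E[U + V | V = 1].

7/2

Outcomes with V = 1: (1,1), (2,1), (3,1), (4,1), each with probability 1/16.
E[U + V | V = 1] = (2 + 3 + 4 + 5) / 4 = 7/2.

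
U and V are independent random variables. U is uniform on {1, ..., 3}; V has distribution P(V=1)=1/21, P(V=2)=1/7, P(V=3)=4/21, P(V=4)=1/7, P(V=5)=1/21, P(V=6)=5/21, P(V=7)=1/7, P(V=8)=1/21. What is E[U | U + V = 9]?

P(U + V = 9) = 1/7.
Summing U·P(x,y) over outcomes with U + V = 9 gives 22/63.
E[U | U + V = 9] = (22/63) / (1/7) = 22/9.

22/9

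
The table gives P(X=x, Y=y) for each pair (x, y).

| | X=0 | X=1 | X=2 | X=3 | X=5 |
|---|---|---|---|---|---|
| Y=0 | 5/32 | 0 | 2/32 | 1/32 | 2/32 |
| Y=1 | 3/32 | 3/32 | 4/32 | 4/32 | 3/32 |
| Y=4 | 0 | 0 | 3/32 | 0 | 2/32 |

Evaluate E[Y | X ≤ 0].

3/8

P(X ≤ 0) = 1/4.
Σ Y·P over the event = 0·(5/32) + 1·(3/32) = 3/32.
E[Y | X ≤ 0] = (3/32) / (1/4) = 3/8.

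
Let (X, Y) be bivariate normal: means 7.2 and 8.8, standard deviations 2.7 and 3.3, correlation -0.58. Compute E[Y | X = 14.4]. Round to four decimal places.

3.6960

E[Y | X=x] = μ_Y + ρ(σ_Y/σ_X)(x − μ_X) for jointly normal variables.
E[Y | X=14.4] = 8.8 + (-0.58)·(3.3/2.7)·(14.4 − (7.2)) = 8.8 + (-0.70889)·(7.2) = 3.6960.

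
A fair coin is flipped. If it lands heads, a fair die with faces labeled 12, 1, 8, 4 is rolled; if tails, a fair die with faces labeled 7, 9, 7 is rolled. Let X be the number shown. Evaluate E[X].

167/24

E[X | heads] = (12+1+8+4)/4 = 25/4.
E[X | tails] = (7+9+7)/3 = 23/3.
By the law of total expectation,
E[X] = (1/2)·(25/4) + (1/2)·(23/3) = 167/24.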